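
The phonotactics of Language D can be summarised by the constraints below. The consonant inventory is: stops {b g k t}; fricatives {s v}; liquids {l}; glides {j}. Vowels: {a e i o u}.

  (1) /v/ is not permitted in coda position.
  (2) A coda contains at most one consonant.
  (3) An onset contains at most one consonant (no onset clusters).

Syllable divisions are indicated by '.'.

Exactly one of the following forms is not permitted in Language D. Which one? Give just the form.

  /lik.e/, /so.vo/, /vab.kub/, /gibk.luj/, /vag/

/lik.e/ — σ1 onset /l/, coda /k/ ok; σ2 onset /∅/, coda /∅/ ok → permitted
/so.vo/ — σ1 onset /s/, coda /∅/ ok; σ2 onset /v/, coda /∅/ ok → permitted
/vab.kub/ — σ1 onset /v/, coda /b/ ok; σ2 onset /k/, coda /b/ ok → permitted
/gibk.luj/ — violates constraint 2: syllable 1 coda /bk/ has 2 consonants (> 1) → not permitted
/vag/ — σ1 onset /v/, coda /g/ ok → permitted

/gibk.luj/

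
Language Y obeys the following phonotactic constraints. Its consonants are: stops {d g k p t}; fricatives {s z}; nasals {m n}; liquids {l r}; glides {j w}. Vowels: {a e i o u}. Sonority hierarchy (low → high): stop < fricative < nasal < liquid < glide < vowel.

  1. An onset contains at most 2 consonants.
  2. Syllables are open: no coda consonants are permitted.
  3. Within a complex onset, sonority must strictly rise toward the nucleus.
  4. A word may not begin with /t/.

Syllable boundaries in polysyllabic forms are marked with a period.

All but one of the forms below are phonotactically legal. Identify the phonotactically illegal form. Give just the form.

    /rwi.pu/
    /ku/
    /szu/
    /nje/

/szu/

/rwi.pu/ — σ1 onset /rw/ (4→5 rises), coda /∅/ ok; σ2 onset /p/, coda /∅/ ok → phonotactically legal
/ku/ — σ1 onset /k/, coda /∅/ ok → phonotactically legal
/szu/ — violates constraint 3: syllable 1 onset /sz/: /s/ (fricative, 2) → /z/ (fricative, 2) does not rise → phonotactically illegal
/nje/ — σ1 onset /nj/ (3→5 rises), coda /∅/ ok → phonotactically legal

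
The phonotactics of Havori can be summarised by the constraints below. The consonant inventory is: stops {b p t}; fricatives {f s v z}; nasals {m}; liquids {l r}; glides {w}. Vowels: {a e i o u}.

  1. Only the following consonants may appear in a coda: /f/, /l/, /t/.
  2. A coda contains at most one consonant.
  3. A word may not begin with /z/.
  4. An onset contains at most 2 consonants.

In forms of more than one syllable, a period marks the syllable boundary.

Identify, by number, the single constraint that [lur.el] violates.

[lur.el]: syllable 1 coda contains /r/, which is not a licensed coda consonant.
This is a violation of constraint 1: "Only the following consonants may appear in a coda: /f/, /l/, /t/."
The remaining constraints (2, 3, 4) are satisfied.

1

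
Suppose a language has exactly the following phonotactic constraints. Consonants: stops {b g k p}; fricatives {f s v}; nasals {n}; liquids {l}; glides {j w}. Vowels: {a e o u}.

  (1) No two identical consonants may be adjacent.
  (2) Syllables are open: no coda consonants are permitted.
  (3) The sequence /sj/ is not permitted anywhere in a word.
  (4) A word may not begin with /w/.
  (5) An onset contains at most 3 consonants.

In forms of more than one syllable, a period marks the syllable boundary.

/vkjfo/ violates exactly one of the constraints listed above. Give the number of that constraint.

/vkjfo/: syllable 1 onset /vkjf/ has 4 consonants (> 3).
This is a violation of constraint 5: "An onset contains at most 3 consonants."
The remaining constraints (1, 2, 3, 4) are satisfied.

5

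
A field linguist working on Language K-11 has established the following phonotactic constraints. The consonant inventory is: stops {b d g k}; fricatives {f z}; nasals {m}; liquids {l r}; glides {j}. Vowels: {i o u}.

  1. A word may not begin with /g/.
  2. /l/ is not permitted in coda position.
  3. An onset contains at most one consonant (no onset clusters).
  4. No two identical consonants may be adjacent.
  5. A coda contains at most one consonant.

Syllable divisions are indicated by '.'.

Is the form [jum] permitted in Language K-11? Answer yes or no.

[jum] — σ1 onset /j/, coda /m/ ok → permitted

yes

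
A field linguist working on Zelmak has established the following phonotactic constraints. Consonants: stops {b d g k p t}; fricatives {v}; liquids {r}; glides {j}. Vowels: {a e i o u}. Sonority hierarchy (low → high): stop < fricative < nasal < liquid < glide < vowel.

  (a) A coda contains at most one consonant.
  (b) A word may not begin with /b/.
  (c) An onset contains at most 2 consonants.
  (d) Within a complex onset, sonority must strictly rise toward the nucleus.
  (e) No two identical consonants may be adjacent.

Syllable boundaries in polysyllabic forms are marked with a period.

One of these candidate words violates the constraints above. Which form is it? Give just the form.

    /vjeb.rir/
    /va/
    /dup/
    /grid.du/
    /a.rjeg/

/vjeb.rir/ — σ1 onset /vj/ (2→5 rises), coda /b/ ok; σ2 onset /r/, coda /r/ ok → permitted
/va/ — σ1 onset /v/, coda /∅/ ok → permitted
/dup/ — σ1 onset /d/, coda /p/ ok → permitted
/grid.du/ — violates constraint (e): adjacent identical consonants /dd/ → not permitted
/a.rjeg/ — σ1 onset /∅/, coda /∅/ ok; σ2 onset /rj/ (4→5 rises), coda /g/ ok → permitted

/grid.du/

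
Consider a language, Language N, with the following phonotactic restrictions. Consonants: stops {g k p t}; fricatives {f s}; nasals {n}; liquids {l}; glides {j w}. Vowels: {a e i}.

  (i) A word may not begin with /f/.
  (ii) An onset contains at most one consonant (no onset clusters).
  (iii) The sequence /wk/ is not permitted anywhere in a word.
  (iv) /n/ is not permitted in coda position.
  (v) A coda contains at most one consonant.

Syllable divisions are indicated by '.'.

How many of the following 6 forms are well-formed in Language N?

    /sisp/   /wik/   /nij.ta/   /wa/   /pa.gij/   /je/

5

/sisp/ — violates constraint (v): syllable 1 coda /sp/ has 2 consonants (> 1) → ill-formed
/wik/ — σ1 onset /w/, coda /k/ ok → well-formed
/nij.ta/ — σ1 onset /n/, coda /j/ ok; σ2 onset /t/, coda /∅/ ok → well-formed
/wa/ — σ1 onset /w/, coda /∅/ ok → well-formed
/pa.gij/ — σ1 onset /p/, coda /∅/ ok; σ2 onset /g/, coda /j/ ok → well-formed
/je/ — σ1 onset /j/, coda /∅/ ok → well-formed
Well-formed: /wik/, /nij.ta/, /wa/, /pa.gij/, /je/ → 5.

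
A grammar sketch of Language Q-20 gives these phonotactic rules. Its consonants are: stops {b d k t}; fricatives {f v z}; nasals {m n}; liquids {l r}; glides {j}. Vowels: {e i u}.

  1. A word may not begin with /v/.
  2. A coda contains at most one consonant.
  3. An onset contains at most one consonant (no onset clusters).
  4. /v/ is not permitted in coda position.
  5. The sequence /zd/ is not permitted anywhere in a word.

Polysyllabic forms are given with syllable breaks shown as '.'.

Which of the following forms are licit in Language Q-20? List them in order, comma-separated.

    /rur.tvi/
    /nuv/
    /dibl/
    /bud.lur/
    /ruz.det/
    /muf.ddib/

/bud.lur/

/rur.tvi/ — violates constraint 3: syllable 2 onset /tv/ has 2 consonants (> 1) → illicit
/nuv/ — violates constraint 4: syllable 1 coda contains /v/ → illicit
/dibl/ — violates constraint 2: syllable 1 coda /bl/ has 2 consonants (> 1) → illicit
/bud.lur/ — σ1 onset /b/, coda /d/ ok; σ2 onset /l/, coda /r/ ok → licit
/ruz.det/ — violates constraint 5: contains banned sequence /zd/ → illicit
/muf.ddib/ — violates constraint 3: syllable 2 onset /dd/ has 2 consonants (> 1) → illicit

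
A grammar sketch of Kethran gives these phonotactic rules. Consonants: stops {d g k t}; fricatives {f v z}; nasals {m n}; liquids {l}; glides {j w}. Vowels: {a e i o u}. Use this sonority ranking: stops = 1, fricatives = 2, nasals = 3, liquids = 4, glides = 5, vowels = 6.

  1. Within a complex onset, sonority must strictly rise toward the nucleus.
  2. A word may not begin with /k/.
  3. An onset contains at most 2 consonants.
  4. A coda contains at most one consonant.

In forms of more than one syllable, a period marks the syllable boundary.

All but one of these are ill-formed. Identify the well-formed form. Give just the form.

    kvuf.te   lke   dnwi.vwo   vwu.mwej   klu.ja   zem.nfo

kvuf.te — violates constraint 2: word begins with /k/ → ill-formed
lke — violates constraint 1: syllable 1 onset /lk/: /l/ (liquid, 4) → /k/ (stop, 1) does not rise → ill-formed
dnwi.vwo — violates constraint 3: syllable 1 onset /dnw/ has 3 consonants (> 2) → ill-formed
vwu.mwej — σ1 onset /vw/ (2→5 rises), coda /∅/ ok; σ2 onset /mw/ (3→5 rises), coda /j/ ok → well-formed
klu.ja — violates constraint 2: word begins with /k/ → ill-formed
zem.nfo — violates constraint 1: syllable 2 onset /nf/: /n/ (nasal, 3) → /f/ (fricative, 2) does not rise → ill-formed

vwu.mwej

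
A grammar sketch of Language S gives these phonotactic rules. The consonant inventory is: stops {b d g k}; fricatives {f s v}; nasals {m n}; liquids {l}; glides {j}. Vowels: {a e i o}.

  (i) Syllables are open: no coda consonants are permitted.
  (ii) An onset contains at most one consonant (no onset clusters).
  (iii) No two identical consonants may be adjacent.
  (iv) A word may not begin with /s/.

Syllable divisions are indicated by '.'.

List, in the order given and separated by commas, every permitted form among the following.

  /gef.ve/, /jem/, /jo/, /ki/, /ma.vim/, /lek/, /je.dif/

/gef.ve/ — violates constraint (i): syllable 1 coda /f/ has 1 consonant (> 0) → not permitted
/jem/ — violates constraint (i): syllable 1 coda /m/ has 1 consonant (> 0) → not permitted
/jo/ — σ1 onset /j/, coda /∅/ ok → permitted
/ki/ — σ1 onset /k/, coda /∅/ ok → permitted
/ma.vim/ — violates constraint (i): syllable 2 coda /m/ has 1 consonant (> 0) → not permitted
/lek/ — violates constraint (i): syllable 1 coda /k/ has 1 consonant (> 0) → not permitted
/je.dif/ — violates constraint (i): syllable 2 coda /f/ has 1 consonant (> 0) → not permitted

/jo/, /ki/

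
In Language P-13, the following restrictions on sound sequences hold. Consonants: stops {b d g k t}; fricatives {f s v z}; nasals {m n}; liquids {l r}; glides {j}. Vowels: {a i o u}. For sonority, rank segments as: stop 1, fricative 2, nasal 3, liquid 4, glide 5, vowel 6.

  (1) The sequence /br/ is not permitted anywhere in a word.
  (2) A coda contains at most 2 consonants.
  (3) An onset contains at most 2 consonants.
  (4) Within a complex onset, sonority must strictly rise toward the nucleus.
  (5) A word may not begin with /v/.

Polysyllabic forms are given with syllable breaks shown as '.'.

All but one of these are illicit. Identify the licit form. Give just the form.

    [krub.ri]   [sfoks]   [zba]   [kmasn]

[kmasn]

[krub.ri] — violates constraint 1: contains banned sequence /br/ → illicit
[sfoks] — violates constraint 4: syllable 1 onset /sf/: /s/ (fricative, 2) → /f/ (fricative, 2) does not rise → illicit
[zba] — violates constraint 4: syllable 1 onset /zb/: /z/ (fricative, 2) → /b/ (stop, 1) does not rise → illicit
[kmasn] — σ1 onset /km/ (1→3 rises), coda /sn/ (2C) ok → licit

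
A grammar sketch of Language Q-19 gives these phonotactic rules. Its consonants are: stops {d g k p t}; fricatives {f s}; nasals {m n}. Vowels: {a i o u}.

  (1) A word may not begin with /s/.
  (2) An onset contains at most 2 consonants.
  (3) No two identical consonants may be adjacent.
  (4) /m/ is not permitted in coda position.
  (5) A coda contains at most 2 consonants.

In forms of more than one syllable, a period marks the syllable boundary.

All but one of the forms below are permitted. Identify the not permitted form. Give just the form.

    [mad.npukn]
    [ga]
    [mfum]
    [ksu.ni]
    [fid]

[mad.npukn] — σ1 onset /m/, coda /d/ ok; σ2 onset /np/ (2C), coda /kn/ (2C) ok → permitted
[ga] — σ1 onset /g/, coda /∅/ ok → permitted
[mfum] — violates constraint 4: syllable 1 coda contains /m/ → not permitted
[ksu.ni] — σ1 onset /ks/ (2C), coda /∅/ ok; σ2 onset /n/, coda /∅/ ok → permitted
[fid] — σ1 onset /f/, coda /d/ ok → permitted

[mfum]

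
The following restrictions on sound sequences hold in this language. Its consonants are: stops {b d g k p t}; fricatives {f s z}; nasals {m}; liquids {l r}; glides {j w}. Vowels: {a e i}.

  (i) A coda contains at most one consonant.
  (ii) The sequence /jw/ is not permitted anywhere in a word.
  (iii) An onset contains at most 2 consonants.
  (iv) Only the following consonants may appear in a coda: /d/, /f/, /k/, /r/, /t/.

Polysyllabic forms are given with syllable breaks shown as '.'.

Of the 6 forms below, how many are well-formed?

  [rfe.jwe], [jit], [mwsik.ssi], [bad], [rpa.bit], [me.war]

4

[rfe.jwe] — violates constraint (ii): contains banned sequence /jw/ → ill-formed
[jit] — σ1 onset /j/, coda /t/ ok → well-formed
[mwsik.ssi] — violates constraint (iii): syllable 1 onset /mws/ has 3 consonants (> 2) → ill-formed
[bad] — σ1 onset /b/, coda /d/ ok → well-formed
[rpa.bit] — σ1 onset /rp/ (2C), coda /∅/ ok; σ2 onset /b/, coda /t/ ok → well-formed
[me.war] — σ1 onset /m/, coda /∅/ ok; σ2 onset /w/, coda /r/ ok → well-formed
Well-formed: [jit], [bad], [rpa.bit], [me.war] → 4.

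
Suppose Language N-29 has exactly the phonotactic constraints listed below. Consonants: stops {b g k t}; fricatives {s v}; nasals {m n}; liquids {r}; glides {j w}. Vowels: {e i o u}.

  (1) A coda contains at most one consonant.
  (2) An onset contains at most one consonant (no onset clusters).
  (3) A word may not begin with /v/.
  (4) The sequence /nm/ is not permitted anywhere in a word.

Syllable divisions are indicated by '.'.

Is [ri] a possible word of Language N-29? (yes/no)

yes

[ri] — σ1 onset /r/, coda /∅/ ok → well-formed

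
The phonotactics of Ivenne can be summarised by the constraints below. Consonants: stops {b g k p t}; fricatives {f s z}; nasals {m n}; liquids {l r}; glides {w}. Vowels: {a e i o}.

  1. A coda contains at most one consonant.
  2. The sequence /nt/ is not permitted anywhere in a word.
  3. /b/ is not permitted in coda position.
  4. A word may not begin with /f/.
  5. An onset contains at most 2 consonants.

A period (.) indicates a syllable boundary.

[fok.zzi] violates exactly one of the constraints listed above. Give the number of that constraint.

4

[fok.zzi]: word begins with /f/.
This is a violation of constraint 4: "A word may not begin with /f/."
The remaining constraints (1, 2, 3, 5) are satisfied.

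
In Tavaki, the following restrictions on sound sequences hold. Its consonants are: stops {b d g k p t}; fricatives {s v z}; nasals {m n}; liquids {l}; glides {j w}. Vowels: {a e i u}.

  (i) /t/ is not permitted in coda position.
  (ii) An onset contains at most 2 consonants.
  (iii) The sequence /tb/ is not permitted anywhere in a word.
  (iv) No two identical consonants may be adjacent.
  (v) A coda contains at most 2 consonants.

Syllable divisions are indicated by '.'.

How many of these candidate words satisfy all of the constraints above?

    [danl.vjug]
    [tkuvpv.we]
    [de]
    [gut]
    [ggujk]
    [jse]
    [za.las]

[danl.vjug] — σ1 onset /d/, coda /nl/ (2C) ok; σ2 onset /vj/ (2C), coda /g/ ok → phonotactically legal
[tkuvpv.we] — violates constraint (v): syllable 1 coda /vpv/ has 3 consonants (> 2) → phonotactically illegal
[de] — σ1 onset /d/, coda /∅/ ok → phonotactically legal
[gut] — violates constraint (i): syllable 1 coda contains /t/ → phonotactically illegal
[ggujk] — violates constraint (iv): adjacent identical consonants /gg/ → phonotactically illegal
[jse] — σ1 onset /js/ (2C), coda /∅/ ok → phonotactically legal
[za.las] — σ1 onset /z/, coda /∅/ ok; σ2 onset /l/, coda /s/ ok → phonotactically legal
Phonotactically legal: [danl.vjug], [de], [jse], [za.las] → 4.

4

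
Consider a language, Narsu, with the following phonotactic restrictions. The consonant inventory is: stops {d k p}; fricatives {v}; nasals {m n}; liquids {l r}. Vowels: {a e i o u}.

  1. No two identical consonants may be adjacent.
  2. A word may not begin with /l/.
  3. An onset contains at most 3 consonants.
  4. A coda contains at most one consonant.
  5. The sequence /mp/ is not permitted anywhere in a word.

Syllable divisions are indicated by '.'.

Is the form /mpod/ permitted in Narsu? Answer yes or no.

no

/mpod/ — violates constraint 5: contains banned sequence /mp/ → not permitted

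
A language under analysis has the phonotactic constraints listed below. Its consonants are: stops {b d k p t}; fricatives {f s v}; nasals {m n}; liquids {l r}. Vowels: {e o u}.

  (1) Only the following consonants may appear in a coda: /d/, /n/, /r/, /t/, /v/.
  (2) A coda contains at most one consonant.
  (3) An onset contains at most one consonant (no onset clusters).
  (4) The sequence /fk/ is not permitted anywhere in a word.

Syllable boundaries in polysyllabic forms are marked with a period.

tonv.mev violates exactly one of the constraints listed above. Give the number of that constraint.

tonv.mev: syllable 1 coda /nv/ has 2 consonants (> 1).
This is a violation of constraint 2: "A coda contains at most one consonant."
The remaining constraints (1, 3, 4) are satisfied.

2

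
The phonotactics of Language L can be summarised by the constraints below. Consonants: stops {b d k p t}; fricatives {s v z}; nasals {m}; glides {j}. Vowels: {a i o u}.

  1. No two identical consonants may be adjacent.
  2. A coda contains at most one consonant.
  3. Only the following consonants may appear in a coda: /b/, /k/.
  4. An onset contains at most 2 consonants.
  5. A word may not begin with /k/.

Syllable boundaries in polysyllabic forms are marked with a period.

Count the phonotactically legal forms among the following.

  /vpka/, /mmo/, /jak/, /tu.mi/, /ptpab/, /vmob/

3

/vpka/ — violates constraint 4: syllable 1 onset /vpk/ has 3 consonants (> 2) → phonotactically illegal
/mmo/ — violates constraint 1: adjacent identical consonants /mm/ → phonotactically illegal
/jak/ — σ1 onset /j/, coda /k/ ok → phonotactically legal
/tu.mi/ — σ1 onset /t/, coda /∅/ ok; σ2 onset /m/, coda /∅/ ok → phonotactically legal
/ptpab/ — violates constraint 4: syllable 1 onset /ptp/ has 3 consonants (> 2) → phonotactically illegal
/vmob/ — σ1 onset /vm/ (2C), coda /b/ ok → phonotactically legal
Phonotactically legal: /jak/, /tu.mi/, /vmob/ → 3.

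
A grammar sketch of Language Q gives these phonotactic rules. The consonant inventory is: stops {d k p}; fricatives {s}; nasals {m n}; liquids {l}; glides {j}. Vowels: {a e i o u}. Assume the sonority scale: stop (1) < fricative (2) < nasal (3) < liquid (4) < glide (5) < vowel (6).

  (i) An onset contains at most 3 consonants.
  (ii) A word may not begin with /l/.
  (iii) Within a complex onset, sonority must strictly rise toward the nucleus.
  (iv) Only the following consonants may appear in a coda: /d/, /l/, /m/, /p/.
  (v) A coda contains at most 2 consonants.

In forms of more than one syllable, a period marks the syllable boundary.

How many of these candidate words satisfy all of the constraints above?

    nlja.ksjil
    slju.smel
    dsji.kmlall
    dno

nlja.ksjil — σ1 onset /nlj/ (3→4→5 rises), coda /∅/ ok; σ2 onset /ksj/ (1→2→5 rises), coda /l/ ok → permitted
slju.smel — σ1 onset /slj/ (2→4→5 rises), coda /∅/ ok; σ2 onset /sm/ (2→3 rises), coda /l/ ok → permitted
dsji.kmlall — σ1 onset /dsj/ (1→2→5 rises), coda /∅/ ok; σ2 onset /kml/ (1→3→4 rises), coda /ll/ (2C) ok → permitted
dno — σ1 onset /dn/ (1→3 rises), coda /∅/ ok → permitted
Permitted: nlja.ksjil, slju.smel, dsji.kmlall, dno → 4.

4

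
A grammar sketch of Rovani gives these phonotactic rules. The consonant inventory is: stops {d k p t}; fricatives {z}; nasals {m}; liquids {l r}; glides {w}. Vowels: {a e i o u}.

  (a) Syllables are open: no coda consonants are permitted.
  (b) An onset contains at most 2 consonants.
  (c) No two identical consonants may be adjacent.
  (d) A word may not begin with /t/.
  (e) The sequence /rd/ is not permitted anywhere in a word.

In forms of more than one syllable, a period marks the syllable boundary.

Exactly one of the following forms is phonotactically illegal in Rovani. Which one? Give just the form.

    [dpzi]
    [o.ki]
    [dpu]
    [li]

[dpzi] — violates constraint (b): syllable 1 onset /dpz/ has 3 consonants (> 2) → phonotactically illegal
[o.ki] — σ1 onset /∅/, coda /∅/ ok; σ2 onset /k/, coda /∅/ ok → phonotactically legal
[dpu] — σ1 onset /dp/ (2C), coda /∅/ ok → phonotactically legal
[li] — σ1 onset /l/, coda /∅/ ok → phonotactically legal

[dpzi]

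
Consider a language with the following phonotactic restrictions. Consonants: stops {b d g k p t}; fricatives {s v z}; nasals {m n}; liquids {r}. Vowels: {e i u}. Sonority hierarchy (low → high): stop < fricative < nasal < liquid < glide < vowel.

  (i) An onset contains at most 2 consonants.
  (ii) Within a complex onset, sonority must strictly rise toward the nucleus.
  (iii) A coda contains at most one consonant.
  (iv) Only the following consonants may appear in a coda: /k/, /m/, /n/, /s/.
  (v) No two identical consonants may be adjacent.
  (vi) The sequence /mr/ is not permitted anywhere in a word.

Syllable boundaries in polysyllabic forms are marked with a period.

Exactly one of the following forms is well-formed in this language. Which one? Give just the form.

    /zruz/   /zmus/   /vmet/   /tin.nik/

/zmus/

/zruz/ — violates constraint (iv): syllable 1 coda contains /z/, which is not a licensed coda consonant → ill-formed
/zmus/ — σ1 onset /zm/ (2→3 rises), coda /s/ ok → well-formed
/vmet/ — violates constraint (iv): syllable 1 coda contains /t/, which is not a licensed coda consonant → ill-formed
/tin.nik/ — violates constraint (v): adjacent identical consonants /nn/ → ill-formed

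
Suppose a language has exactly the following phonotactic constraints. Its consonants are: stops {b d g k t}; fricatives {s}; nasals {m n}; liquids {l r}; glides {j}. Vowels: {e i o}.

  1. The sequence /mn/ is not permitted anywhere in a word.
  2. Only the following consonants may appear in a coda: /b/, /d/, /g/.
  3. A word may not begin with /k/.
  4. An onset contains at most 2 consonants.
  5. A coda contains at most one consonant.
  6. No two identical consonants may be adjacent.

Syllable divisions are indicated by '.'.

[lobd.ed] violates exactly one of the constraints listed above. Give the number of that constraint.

[lobd.ed]: syllable 1 coda /bd/ has 2 consonants (> 1).
This is a violation of constraint 5: "A coda contains at most one consonant."
The remaining constraints (1, 2, 3, 4, 6) are satisfied.

5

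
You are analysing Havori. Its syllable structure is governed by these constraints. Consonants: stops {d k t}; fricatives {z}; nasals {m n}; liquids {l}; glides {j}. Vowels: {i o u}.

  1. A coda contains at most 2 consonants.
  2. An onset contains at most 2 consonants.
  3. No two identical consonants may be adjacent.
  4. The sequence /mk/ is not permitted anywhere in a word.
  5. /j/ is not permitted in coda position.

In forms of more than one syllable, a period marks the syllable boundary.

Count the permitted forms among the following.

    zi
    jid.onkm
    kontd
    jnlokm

1

zi — σ1 onset /z/, coda /∅/ ok → permitted
jid.onkm — violates constraint 1: syllable 2 coda /nkm/ has 3 consonants (> 2) → not permitted
kontd — violates constraint 1: syllable 1 coda /ntd/ has 3 consonants (> 2) → not permitted
jnlokm — violates constraint 2: syllable 1 onset /jnl/ has 3 consonants (> 2) → not permitted
Permitted: zi → 1.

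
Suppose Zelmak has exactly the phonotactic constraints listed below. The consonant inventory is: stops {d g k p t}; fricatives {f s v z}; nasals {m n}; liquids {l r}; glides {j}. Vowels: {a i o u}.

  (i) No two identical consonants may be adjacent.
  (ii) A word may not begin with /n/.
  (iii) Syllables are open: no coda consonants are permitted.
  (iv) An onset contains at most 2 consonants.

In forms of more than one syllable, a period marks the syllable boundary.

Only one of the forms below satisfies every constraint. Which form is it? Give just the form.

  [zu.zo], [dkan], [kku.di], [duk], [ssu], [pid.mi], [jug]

[zu.zo]

[zu.zo] — σ1 onset /z/, coda /∅/ ok; σ2 onset /z/, coda /∅/ ok → permitted
[dkan] — violates constraint (iii): syllable 1 coda /n/ has 1 consonant (> 0) → not permitted
[kku.di] — violates constraint (i): adjacent identical consonants /kk/ → not permitted
[duk] — violates constraint (iii): syllable 1 coda /k/ has 1 consonant (> 0) → not permitted
[ssu] — violates constraint (i): adjacent identical consonants /ss/ → not permitted
[pid.mi] — violates constraint (iii): syllable 1 coda /d/ has 1 consonant (> 0) → not permitted
[jug] — violates constraint (iii): syllable 1 coda /g/ has 1 consonant (> 0) → not permitted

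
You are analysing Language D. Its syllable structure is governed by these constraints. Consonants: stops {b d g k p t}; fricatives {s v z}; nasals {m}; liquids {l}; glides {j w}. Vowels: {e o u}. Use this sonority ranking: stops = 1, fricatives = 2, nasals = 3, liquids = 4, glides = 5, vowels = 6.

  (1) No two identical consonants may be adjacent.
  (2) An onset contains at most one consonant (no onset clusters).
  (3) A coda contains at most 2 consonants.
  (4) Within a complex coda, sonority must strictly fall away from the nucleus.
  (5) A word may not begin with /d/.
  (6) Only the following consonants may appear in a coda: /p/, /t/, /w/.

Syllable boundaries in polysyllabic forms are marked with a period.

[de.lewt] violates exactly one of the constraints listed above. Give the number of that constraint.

[de.lewt]: word begins with /d/.
This is a violation of constraint 5: "A word may not begin with /d/."
The remaining constraints (1, 2, 3, 4, 6) are satisfied.

5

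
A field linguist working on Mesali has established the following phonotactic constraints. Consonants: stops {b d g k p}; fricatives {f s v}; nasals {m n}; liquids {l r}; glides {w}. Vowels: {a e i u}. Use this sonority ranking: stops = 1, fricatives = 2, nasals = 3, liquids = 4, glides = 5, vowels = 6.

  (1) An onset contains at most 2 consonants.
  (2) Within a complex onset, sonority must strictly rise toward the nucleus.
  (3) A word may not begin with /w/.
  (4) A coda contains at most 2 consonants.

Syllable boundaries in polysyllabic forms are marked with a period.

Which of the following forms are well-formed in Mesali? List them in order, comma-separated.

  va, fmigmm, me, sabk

va — σ1 onset /v/, coda /∅/ ok → well-formed
fmigmm — violates constraint 4: syllable 1 coda /gmm/ has 3 consonants (> 2) → ill-formed
me — σ1 onset /m/, coda /∅/ ok → well-formed
sabk — σ1 onset /s/, coda /bk/ (2C) ok → well-formed

va, me, sabk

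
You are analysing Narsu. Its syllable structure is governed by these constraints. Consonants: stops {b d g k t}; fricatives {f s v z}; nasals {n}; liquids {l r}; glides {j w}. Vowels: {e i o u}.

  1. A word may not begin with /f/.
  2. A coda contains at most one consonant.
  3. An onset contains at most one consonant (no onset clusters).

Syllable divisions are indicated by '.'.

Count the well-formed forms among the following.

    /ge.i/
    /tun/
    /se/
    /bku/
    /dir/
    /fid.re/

/ge.i/ — σ1 onset /g/, coda /∅/ ok; σ2 onset /∅/, coda /∅/ ok → well-formed
/tun/ — σ1 onset /t/, coda /n/ ok → well-formed
/se/ — σ1 onset /s/, coda /∅/ ok → well-formed
/bku/ — violates constraint 3: syllable 1 onset /bk/ has 2 consonants (> 1) → ill-formed
/dir/ — σ1 onset /d/, coda /r/ ok → well-formed
/fid.re/ — violates constraint 1: word begins with /f/ → ill-formed
Well-formed: /ge.i/, /tun/, /se/, /dir/ → 4.

4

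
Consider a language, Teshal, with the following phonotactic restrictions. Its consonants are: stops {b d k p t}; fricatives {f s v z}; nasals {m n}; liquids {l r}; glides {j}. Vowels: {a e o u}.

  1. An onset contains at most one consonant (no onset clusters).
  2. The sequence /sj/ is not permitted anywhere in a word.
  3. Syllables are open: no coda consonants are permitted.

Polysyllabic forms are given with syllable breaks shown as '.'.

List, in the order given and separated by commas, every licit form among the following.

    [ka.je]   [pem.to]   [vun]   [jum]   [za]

[ka.je], [za]

[ka.je] — σ1 onset /k/, coda /∅/ ok; σ2 onset /j/, coda /∅/ ok → licit
[pem.to] — violates constraint 3: syllable 1 coda /m/ has 1 consonant (> 0) → illicit
[vun] — violates constraint 3: syllable 1 coda /n/ has 1 consonant (> 0) → illicit
[jum] — violates constraint 3: syllable 1 coda /m/ has 1 consonant (> 0) → illicit
[za] — σ1 onset /z/, coda /∅/ ok → licit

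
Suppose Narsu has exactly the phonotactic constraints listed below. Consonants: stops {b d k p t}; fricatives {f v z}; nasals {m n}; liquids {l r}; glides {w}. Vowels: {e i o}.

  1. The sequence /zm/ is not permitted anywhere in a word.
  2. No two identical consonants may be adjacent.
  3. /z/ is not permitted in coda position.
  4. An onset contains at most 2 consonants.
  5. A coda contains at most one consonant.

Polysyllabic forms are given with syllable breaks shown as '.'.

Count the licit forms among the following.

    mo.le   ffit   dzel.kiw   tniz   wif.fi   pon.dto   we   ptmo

4

mo.le — σ1 onset /m/, coda /∅/ ok; σ2 onset /l/, coda /∅/ ok → licit
ffit — violates constraint 2: adjacent identical consonants /ff/ → illicit
dzel.kiw — σ1 onset /dz/ (2C), coda /l/ ok; σ2 onset /k/, coda /w/ ok → licit
tniz — violates constraint 3: syllable 1 coda contains /z/ → illicit
wif.fi — violates constraint 2: adjacent identical consonants /ff/ → illicit
pon.dto — σ1 onset /p/, coda /n/ ok; σ2 onset /dt/ (2C), coda /∅/ ok → licit
we — σ1 onset /w/, coda /∅/ ok → licit
ptmo — violates constraint 4: syllable 1 onset /ptm/ has 3 consonants (> 2) → illicit
Licit: mo.le, dzel.kiw, pon.dto, we → 4.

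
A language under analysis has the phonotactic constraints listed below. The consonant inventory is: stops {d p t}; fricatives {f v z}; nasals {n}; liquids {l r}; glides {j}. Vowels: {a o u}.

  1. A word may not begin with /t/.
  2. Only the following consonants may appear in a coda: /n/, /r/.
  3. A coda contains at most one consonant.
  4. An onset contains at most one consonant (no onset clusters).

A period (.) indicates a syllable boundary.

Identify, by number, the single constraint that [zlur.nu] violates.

[zlur.nu]: syllable 1 onset /zl/ has 2 consonants (> 1).
This is a violation of constraint 4: "An onset contains at most one consonant (no onset clusters)."
The remaining constraints (1, 2, 3) are satisfied.

4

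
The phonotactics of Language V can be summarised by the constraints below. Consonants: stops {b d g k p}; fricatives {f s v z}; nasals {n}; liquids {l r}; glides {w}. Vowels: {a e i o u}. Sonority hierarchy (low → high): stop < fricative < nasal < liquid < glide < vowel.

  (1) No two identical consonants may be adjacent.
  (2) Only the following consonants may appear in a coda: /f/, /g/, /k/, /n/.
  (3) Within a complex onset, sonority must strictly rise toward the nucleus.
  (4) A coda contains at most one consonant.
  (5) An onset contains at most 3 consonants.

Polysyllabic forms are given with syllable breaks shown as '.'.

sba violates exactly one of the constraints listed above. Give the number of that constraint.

3

sba: syllable 1 onset /sb/: /s/ (fricative, 2) → /b/ (stop, 1) does not rise.
This is a violation of constraint 3: "Within a complex onset, sonority must strictly rise toward the nucleus."
The remaining constraints (1, 2, 4, 5) are satisfied.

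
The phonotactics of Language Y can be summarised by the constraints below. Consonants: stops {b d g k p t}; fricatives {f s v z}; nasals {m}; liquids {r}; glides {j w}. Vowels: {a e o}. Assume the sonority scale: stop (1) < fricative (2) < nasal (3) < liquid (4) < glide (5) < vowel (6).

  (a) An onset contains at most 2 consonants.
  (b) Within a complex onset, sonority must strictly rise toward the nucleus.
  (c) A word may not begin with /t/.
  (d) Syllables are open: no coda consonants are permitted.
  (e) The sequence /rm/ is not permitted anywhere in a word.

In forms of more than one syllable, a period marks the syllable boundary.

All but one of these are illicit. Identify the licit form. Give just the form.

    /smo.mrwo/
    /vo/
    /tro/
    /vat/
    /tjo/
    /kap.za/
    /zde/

/vo/

/smo.mrwo/ — violates constraint (a): syllable 2 onset /mrw/ has 3 consonants (> 2) → illicit
/vo/ — σ1 onset /v/, coda /∅/ ok → licit
/tro/ — violates constraint (c): word begins with /t/ → illicit
/vat/ — violates constraint (d): syllable 1 coda /t/ has 1 consonant (> 0) → illicit
/tjo/ — violates constraint (c): word begins with /t/ → illicit
/kap.za/ — violates constraint (d): syllable 1 coda /p/ has 1 consonant (> 0) → illicit
/zde/ — violates constraint (b): syllable 1 onset /zd/: /z/ (fricative, 2) → /d/ (stop, 1) does not rise → illicit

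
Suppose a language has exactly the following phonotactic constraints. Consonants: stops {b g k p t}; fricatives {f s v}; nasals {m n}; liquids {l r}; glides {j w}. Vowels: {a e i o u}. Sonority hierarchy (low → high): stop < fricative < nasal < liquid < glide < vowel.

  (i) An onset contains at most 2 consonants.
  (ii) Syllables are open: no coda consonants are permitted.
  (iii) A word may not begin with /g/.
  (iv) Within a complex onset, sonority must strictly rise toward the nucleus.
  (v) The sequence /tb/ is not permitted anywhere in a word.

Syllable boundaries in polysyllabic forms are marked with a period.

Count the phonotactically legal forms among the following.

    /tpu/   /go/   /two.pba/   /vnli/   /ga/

0

/tpu/ — violates constraint (iv): syllable 1 onset /tp/: /t/ (stop, 1) → /p/ (stop, 1) does not rise → phonotactically illegal
/go/ — violates constraint (iii): word begins with /g/ → phonotactically illegal
/two.pba/ — violates constraint (iv): syllable 2 onset /pb/: /p/ (stop, 1) → /b/ (stop, 1) does not rise → phonotactically illegal
/vnli/ — violates constraint (i): syllable 1 onset /vnl/ has 3 consonants (> 2) → phonotactically illegal
/ga/ — violates constraint (iii): word begins with /g/ → phonotactically illegal
No form is phonotactically legal → 0.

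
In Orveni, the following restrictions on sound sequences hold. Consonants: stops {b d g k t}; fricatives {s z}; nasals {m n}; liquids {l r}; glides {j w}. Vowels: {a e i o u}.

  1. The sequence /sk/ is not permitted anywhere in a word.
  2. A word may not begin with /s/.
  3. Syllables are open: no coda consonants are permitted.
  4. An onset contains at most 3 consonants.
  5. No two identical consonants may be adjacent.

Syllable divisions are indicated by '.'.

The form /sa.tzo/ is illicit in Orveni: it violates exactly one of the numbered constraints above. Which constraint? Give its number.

/sa.tzo/: word begins with /s/.
This is a violation of constraint 2: "A word may not begin with /s/."
The remaining constraints (1, 3, 4, 5) are satisfied.

2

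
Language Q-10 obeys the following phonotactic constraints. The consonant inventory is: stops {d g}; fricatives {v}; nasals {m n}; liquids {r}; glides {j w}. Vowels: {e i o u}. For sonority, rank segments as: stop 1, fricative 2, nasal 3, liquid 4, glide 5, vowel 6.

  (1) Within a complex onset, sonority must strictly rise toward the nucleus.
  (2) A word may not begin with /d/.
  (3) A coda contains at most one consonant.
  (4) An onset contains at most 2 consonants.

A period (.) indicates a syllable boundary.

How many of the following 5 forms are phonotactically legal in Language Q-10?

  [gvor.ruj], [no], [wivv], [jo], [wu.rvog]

[gvor.ruj] — σ1 onset /gv/ (1→2 rises), coda /r/ ok; σ2 onset /r/, coda /j/ ok → phonotactically legal
[no] — σ1 onset /n/, coda /∅/ ok → phonotactically legal
[wivv] — violates constraint 3: syllable 1 coda /vv/ has 2 consonants (> 1) → phonotactically illegal
[jo] — σ1 onset /j/, coda /∅/ ok → phonotactically legal
[wu.rvog] — violates constraint 1: syllable 2 onset /rv/: /r/ (liquid, 4) → /v/ (fricative, 2) does not rise → phonotactically illegal
Phonotactically legal: [gvor.ruj], [no], [jo] → 3.

3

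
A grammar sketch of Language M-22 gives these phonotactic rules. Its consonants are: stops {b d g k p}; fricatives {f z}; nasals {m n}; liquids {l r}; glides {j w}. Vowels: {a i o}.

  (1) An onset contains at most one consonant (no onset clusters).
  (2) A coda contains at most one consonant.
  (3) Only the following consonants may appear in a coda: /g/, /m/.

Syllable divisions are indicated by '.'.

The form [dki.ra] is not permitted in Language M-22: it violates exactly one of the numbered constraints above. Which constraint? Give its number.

1

[dki.ra]: syllable 1 onset /dk/ has 2 consonants (> 1).
This is a violation of constraint 1: "An onset contains at most one consonant (no onset clusters)."
The remaining constraints (2, 3) are satisfied.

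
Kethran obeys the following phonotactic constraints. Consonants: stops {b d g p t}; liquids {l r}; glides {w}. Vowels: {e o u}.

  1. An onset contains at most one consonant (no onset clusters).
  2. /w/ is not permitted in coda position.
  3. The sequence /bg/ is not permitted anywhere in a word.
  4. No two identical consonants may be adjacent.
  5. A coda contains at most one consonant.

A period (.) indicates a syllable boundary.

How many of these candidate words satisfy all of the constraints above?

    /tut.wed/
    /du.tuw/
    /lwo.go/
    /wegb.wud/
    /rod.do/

1

/tut.wed/ — σ1 onset /t/, coda /t/ ok; σ2 onset /w/, coda /d/ ok → well-formed
/du.tuw/ — violates constraint 2: syllable 2 coda contains /w/ → ill-formed
/lwo.go/ — violates constraint 1: syllable 1 onset /lw/ has 2 consonants (> 1) → ill-formed
/wegb.wud/ — violates constraint 5: syllable 1 coda /gb/ has 2 consonants (> 1) → ill-formed
/rod.do/ — violates constraint 4: adjacent identical consonants /dd/ → ill-formed
Well-formed: /tut.wed/ → 1.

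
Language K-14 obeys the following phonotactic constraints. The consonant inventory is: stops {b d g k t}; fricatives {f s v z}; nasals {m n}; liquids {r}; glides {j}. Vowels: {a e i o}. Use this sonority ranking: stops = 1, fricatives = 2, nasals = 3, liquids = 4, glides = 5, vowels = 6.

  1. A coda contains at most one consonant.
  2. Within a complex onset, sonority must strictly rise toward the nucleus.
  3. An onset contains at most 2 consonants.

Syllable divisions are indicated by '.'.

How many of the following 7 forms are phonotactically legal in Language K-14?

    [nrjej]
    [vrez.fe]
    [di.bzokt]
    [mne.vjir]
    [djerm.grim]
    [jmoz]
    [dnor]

2

[nrjej] — violates constraint 3: syllable 1 onset /nrj/ has 3 consonants (> 2) → phonotactically illegal
[vrez.fe] — σ1 onset /vr/ (2→4 rises), coda /z/ ok; σ2 onset /f/, coda /∅/ ok → phonotactically legal
[di.bzokt] — violates constraint 1: syllable 2 coda /kt/ has 2 consonants (> 1) → phonotactically illegal
[mne.vjir] — violates constraint 2: syllable 1 onset /mn/: /m/ (nasal, 3) → /n/ (nasal, 3) does not rise → phonotactically illegal
[djerm.grim] — violates constraint 1: syllable 1 coda /rm/ has 2 consonants (> 1) → phonotactically illegal
[jmoz] — violates constraint 2: syllable 1 onset /jm/: /j/ (glide, 5) → /m/ (nasal, 3) does not rise → phonotactically illegal
[dnor] — σ1 onset /dn/ (1→3 rises), coda /r/ ok → phonotactically legal
Phonotactically legal: [vrez.fe], [dnor] → 2.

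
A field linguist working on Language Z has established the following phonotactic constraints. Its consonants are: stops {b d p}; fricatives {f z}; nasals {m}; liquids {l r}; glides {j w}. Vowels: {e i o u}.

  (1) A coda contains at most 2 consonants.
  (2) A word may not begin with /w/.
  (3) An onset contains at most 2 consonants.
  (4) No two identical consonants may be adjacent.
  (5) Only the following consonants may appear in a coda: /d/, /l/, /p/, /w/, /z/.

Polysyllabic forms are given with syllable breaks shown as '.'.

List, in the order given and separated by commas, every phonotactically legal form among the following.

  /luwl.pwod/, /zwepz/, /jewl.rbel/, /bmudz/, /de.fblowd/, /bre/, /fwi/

/luwl.pwod/, /zwepz/, /jewl.rbel/, /bmudz/, /bre/, /fwi/

/luwl.pwod/ — σ1 onset /l/, coda /wl/ (2C) ok; σ2 onset /pw/ (2C), coda /d/ ok → phonotactically legal
/zwepz/ — σ1 onset /zw/ (2C), coda /pz/ (2C) ok → phonotactically legal
/jewl.rbel/ — σ1 onset /j/, coda /wl/ (2C) ok; σ2 onset /rb/ (2C), coda /l/ ok → phonotactically legal
/bmudz/ — σ1 onset /bm/ (2C), coda /dz/ (2C) ok → phonotactically legal
/de.fblowd/ — violates constraint 3: syllable 2 onset /fbl/ has 3 consonants (> 2) → phonotactically illegal
/bre/ — σ1 onset /br/ (2C), coda /∅/ ok → phonotactically legal
/fwi/ — σ1 onset /fw/ (2C), coda /∅/ ok → phonotactically legal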